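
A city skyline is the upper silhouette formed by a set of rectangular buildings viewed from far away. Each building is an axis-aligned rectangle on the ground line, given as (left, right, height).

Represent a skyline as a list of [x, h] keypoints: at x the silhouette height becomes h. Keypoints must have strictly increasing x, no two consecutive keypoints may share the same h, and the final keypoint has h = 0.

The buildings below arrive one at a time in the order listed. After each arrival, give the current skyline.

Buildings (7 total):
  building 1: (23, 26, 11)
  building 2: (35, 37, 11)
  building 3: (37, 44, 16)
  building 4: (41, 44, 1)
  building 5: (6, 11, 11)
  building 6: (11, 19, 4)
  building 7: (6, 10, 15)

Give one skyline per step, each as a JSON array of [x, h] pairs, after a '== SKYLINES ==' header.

== SKYLINES ==
[[23,11],[26,0]]
[[23,11],[26,0],[35,11],[37,0]]
[[23,11],[26,0],[35,11],[37,16],[44,0]]
[[23,11],[26,0],[35,11],[37,16],[44,0]]
[[6,11],[11,0],[23,11],[26,0],[35,11],[37,16],[44,0]]
[[6,11],[11,4],[19,0],[23,11],[26,0],[35,11],[37,16],[44,0]]
[[6,15],[10,11],[11,4],[19,0],[23,11],[26,0],[35,11],[37,16],[44,0]]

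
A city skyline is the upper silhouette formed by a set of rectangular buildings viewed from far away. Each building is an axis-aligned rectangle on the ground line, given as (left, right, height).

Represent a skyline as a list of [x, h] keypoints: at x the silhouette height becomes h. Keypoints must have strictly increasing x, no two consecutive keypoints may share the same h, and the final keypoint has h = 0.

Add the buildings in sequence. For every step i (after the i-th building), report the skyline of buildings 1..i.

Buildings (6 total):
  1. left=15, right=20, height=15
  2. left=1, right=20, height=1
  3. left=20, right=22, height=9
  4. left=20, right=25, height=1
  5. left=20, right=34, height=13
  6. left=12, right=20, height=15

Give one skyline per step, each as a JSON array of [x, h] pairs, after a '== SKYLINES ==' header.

== SKYLINES ==
[[15,15],[20,0]]
[[1,1],[15,15],[20,0]]
[[1,1],[15,15],[20,9],[22,0]]
[[1,1],[15,15],[20,9],[22,1],[25,0]]
[[1,1],[15,15],[20,13],[34,0]]
[[1,1],[12,15],[20,13],[34,0]]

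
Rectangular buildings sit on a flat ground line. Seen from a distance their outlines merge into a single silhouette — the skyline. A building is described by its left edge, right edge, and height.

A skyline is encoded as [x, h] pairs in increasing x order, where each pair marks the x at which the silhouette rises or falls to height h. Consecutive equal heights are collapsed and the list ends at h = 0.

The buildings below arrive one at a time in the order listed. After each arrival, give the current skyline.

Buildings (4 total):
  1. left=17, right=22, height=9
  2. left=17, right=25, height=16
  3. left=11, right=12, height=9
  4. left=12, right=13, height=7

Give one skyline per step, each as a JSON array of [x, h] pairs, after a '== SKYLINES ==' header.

== SKYLINES ==
[[17,9],[22,0]]
[[17,16],[25,0]]
[[11,9],[12,0],[17,16],[25,0]]
[[11,9],[12,7],[13,0],[17,16],[25,0]]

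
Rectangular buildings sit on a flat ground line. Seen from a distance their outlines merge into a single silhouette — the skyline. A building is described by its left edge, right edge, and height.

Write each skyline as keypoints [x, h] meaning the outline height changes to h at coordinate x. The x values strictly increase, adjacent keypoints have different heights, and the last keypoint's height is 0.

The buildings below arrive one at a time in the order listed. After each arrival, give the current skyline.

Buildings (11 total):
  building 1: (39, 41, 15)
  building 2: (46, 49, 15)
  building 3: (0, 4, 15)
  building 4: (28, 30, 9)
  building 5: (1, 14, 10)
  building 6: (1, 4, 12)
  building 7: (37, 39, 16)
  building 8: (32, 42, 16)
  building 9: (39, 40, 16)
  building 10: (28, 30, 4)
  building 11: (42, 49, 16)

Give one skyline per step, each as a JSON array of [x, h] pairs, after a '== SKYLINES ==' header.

== SKYLINES ==
[[39,15],[41,0]]
[[39,15],[41,0],[46,15],[49,0]]
[[0,15],[4,0],[39,15],[41,0],[46,15],[49,0]]
[[0,15],[4,0],[28,9],[30,0],[39,15],[41,0],[46,15],[49,0]]
[[0,15],[4,10],[14,0],[28,9],[30,0],[39,15],[41,0],[46,15],[49,0]]
[[0,15],[4,10],[14,0],[28,9],[30,0],[39,15],[41,0],[46,15],[49,0]]
[[0,15],[4,10],[14,0],[28,9],[30,0],[37,16],[39,15],[41,0],[46,15],[49,0]]
[[0,15],[4,10],[14,0],[28,9],[30,0],[32,16],[42,0],[46,15],[49,0]]
[[0,15],[4,10],[14,0],[28,9],[30,0],[32,16],[42,0],[46,15],[49,0]]
[[0,15],[4,10],[14,0],[28,9],[30,0],[32,16],[42,0],[46,15],[49,0]]
[[0,15],[4,10],[14,0],[28,9],[30,0],[32,16],[49,0]]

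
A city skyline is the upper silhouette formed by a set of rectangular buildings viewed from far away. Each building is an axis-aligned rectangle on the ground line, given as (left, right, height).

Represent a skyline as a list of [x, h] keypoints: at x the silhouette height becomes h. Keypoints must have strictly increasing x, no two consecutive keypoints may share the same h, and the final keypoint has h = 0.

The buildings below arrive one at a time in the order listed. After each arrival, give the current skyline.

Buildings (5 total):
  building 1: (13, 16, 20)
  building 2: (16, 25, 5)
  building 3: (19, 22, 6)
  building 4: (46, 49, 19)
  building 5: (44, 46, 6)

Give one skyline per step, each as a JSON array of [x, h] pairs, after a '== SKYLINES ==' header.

== SKYLINES ==
[[13,20],[16,0]]
[[13,20],[16,5],[25,0]]
[[13,20],[16,5],[19,6],[22,5],[25,0]]
[[13,20],[16,5],[19,6],[22,5],[25,0],[46,19],[49,0]]
[[13,20],[16,5],[19,6],[22,5],[25,0],[44,6],[46,19],[49,0]]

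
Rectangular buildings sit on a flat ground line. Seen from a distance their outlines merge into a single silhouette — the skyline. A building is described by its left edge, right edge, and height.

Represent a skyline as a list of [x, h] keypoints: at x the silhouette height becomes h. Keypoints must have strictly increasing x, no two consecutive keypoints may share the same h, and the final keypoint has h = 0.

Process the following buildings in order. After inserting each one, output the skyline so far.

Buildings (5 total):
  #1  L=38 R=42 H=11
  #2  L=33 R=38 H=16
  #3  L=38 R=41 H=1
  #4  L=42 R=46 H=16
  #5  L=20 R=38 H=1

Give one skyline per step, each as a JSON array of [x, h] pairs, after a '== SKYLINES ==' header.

== SKYLINES ==
[[38,11],[42,0]]
[[33,16],[38,11],[42,0]]
[[33,16],[38,11],[42,0]]
[[33,16],[38,11],[42,16],[46,0]]
[[20,1],[33,16],[38,11],[42,16],[46,0]]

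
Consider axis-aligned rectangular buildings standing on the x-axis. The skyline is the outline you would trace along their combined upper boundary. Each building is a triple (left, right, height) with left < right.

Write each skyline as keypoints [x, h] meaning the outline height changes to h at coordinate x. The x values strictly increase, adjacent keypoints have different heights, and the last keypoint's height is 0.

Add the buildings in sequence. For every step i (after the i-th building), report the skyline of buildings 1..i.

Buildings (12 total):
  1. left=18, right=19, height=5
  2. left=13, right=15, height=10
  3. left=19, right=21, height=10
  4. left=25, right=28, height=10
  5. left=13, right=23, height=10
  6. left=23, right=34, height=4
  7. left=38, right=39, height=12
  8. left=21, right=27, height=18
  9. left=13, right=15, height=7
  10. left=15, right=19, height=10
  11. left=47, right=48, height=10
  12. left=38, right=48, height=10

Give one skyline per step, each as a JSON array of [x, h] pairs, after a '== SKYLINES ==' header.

== SKYLINES ==
[[18,5],[19,0]]
[[13,10],[15,0],[18,5],[19,0]]
[[13,10],[15,0],[18,5],[19,10],[21,0]]
[[13,10],[15,0],[18,5],[19,10],[21,0],[25,10],[28,0]]
[[13,10],[23,0],[25,10],[28,0]]
[[13,10],[23,4],[25,10],[28,4],[34,0]]
[[13,10],[23,4],[25,10],[28,4],[34,0],[38,12],[39,0]]
[[13,10],[21,18],[27,10],[28,4],[34,0],[38,12],[39,0]]
[[13,10],[21,18],[27,10],[28,4],[34,0],[38,12],[39,0]]
[[13,10],[21,18],[27,10],[28,4],[34,0],[38,12],[39,0]]
[[13,10],[21,18],[27,10],[28,4],[34,0],[38,12],[39,0],[47,10],[48,0]]
[[13,10],[21,18],[27,10],[28,4],[34,0],[38,12],[39,10],[48,0]]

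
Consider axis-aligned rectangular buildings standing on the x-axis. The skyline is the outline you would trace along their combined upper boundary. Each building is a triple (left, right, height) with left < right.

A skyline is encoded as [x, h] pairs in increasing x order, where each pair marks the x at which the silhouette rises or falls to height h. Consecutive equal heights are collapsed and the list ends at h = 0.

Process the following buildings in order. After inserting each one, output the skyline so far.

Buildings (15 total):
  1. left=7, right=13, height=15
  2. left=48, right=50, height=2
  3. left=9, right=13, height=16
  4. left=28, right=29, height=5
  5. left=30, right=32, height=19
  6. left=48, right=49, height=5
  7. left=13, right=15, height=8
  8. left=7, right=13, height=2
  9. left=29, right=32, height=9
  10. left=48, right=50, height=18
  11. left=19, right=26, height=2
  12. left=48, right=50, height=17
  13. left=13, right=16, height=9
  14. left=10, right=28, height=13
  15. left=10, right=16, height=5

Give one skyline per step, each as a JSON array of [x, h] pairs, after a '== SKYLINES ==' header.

== SKYLINES ==
[[7,15],[13,0]]
[[7,15],[13,0],[48,2],[50,0]]
[[7,15],[9,16],[13,0],[48,2],[50,0]]
[[7,15],[9,16],[13,0],[28,5],[29,0],[48,2],[50,0]]
[[7,15],[9,16],[13,0],[28,5],[29,0],[30,19],[32,0],[48,2],[50,0]]
[[7,15],[9,16],[13,0],[28,5],[29,0],[30,19],[32,0],[48,5],[49,2],[50,0]]
[[7,15],[9,16],[13,8],[15,0],[28,5],[29,0],[30,19],[32,0],[48,5],[49,2],[50,0]]
[[7,15],[9,16],[13,8],[15,0],[28,5],[29,0],[30,19],[32,0],[48,5],[49,2],[50,0]]
[[7,15],[9,16],[13,8],[15,0],[28,5],[29,9],[30,19],[32,0],[48,5],[49,2],[50,0]]
[[7,15],[9,16],[13,8],[15,0],[28,5],[29,9],[30,19],[32,0],[48,18],[50,0]]
[[7,15],[9,16],[13,8],[15,0],[19,2],[26,0],[28,5],[29,9],[30,19],[32,0],[48,18],[50,0]]
[[7,15],[9,16],[13,8],[15,0],[19,2],[26,0],[28,5],[29,9],[30,19],[32,0],[48,18],[50,0]]
[[7,15],[9,16],[13,9],[16,0],[19,2],[26,0],[28,5],[29,9],[30,19],[32,0],[48,18],[50,0]]
[[7,15],[9,16],[13,13],[28,5],[29,9],[30,19],[32,0],[48,18],[50,0]]
[[7,15],[9,16],[13,13],[28,5],[29,9],[30,19],[32,0],[48,18],[50,0]]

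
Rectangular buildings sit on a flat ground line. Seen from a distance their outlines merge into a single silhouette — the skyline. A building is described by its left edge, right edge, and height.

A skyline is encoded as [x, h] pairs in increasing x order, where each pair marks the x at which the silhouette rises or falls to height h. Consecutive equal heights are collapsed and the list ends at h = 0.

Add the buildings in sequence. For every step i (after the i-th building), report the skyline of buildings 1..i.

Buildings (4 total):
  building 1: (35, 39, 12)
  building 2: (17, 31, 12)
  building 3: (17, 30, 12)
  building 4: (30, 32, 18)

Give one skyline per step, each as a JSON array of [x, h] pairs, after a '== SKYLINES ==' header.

== SKYLINES ==
[[35,12],[39,0]]
[[17,12],[31,0],[35,12],[39,0]]
[[17,12],[31,0],[35,12],[39,0]]
[[17,12],[30,18],[32,0],[35,12],[39,0]]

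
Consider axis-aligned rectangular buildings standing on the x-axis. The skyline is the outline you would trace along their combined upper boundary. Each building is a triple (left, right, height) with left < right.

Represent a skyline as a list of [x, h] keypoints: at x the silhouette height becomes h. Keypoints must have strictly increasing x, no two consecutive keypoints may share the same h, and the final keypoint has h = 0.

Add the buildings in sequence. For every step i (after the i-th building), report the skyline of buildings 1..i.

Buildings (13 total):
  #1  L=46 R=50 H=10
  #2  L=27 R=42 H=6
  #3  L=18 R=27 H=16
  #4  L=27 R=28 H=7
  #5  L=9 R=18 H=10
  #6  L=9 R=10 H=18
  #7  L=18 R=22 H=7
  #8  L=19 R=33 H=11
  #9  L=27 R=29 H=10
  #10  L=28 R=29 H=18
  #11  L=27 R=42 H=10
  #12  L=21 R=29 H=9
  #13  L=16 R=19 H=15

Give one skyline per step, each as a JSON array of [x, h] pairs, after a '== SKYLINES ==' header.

== SKYLINES ==
[[46,10],[50,0]]
[[27,6],[42,0],[46,10],[50,0]]
[[18,16],[27,6],[42,0],[46,10],[50,0]]
[[18,16],[27,7],[28,6],[42,0],[46,10],[50,0]]
[[9,10],[18,16],[27,7],[28,6],[42,0],[46,10],[50,0]]
[[9,18],[10,10],[18,16],[27,7],[28,6],[42,0],[46,10],[50,0]]
[[9,18],[10,10],[18,16],[27,7],[28,6],[42,0],[46,10],[50,0]]
[[9,18],[10,10],[18,16],[27,11],[33,6],[42,0],[46,10],[50,0]]
[[9,18],[10,10],[18,16],[27,11],[33,6],[42,0],[46,10],[50,0]]
[[9,18],[10,10],[18,16],[27,11],[28,18],[29,11],[33,6],[42,0],[46,10],[50,0]]
[[9,18],[10,10],[18,16],[27,11],[28,18],[29,11],[33,10],[42,0],[46,10],[50,0]]
[[9,18],[10,10],[18,16],[27,11],[28,18],[29,11],[33,10],[42,0],[46,10],[50,0]]
[[9,18],[10,10],[16,15],[18,16],[27,11],[28,18],[29,11],[33,10],[42,0],[46,10],[50,0]]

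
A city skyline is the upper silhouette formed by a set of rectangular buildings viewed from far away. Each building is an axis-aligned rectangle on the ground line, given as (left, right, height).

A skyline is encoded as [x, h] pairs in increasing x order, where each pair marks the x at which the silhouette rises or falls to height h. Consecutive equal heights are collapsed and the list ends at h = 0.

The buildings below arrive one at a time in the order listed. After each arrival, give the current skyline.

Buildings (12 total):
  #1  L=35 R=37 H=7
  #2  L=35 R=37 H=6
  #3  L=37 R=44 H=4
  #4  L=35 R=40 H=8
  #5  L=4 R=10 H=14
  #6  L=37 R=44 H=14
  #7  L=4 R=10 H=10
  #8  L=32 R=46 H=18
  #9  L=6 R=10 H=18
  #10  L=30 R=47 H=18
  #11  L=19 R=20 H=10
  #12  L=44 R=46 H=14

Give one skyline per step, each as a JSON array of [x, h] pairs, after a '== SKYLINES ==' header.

== SKYLINES ==
[[35,7],[37,0]]
[[35,7],[37,0]]
[[35,7],[37,4],[44,0]]
[[35,8],[40,4],[44,0]]
[[4,14],[10,0],[35,8],[40,4],[44,0]]
[[4,14],[10,0],[35,8],[37,14],[44,0]]
[[4,14],[10,0],[35,8],[37,14],[44,0]]
[[4,14],[10,0],[32,18],[46,0]]
[[4,14],[6,18],[10,0],[32,18],[46,0]]
[[4,14],[6,18],[10,0],[30,18],[47,0]]
[[4,14],[6,18],[10,0],[19,10],[20,0],[30,18],[47,0]]
[[4,14],[6,18],[10,0],[19,10],[20,0],[30,18],[47,0]]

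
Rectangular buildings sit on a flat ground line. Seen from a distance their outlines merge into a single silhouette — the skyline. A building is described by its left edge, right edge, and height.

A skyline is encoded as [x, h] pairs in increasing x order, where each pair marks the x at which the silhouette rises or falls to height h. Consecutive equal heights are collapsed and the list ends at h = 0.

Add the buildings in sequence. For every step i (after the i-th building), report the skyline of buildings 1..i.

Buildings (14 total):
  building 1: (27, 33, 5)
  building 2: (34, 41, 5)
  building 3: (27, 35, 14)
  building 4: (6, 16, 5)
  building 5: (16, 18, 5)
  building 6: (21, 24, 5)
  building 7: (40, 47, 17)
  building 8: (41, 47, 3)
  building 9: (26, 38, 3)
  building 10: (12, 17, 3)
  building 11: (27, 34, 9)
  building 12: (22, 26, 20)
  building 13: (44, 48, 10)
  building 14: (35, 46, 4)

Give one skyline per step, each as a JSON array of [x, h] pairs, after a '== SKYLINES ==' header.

== SKYLINES ==
[[27,5],[33,0]]
[[27,5],[33,0],[34,5],[41,0]]
[[27,14],[35,5],[41,0]]
[[6,5],[16,0],[27,14],[35,5],[41,0]]
[[6,5],[18,0],[27,14],[35,5],[41,0]]
[[6,5],[18,0],[21,5],[24,0],[27,14],[35,5],[41,0]]
[[6,5],[18,0],[21,5],[24,0],[27,14],[35,5],[40,17],[47,0]]
[[6,5],[18,0],[21,5],[24,0],[27,14],[35,5],[40,17],[47,0]]
[[6,5],[18,0],[21,5],[24,0],[26,3],[27,14],[35,5],[40,17],[47,0]]
[[6,5],[18,0],[21,5],[24,0],[26,3],[27,14],[35,5],[40,17],[47,0]]
[[6,5],[18,0],[21,5],[24,0],[26,3],[27,14],[35,5],[40,17],[47,0]]
[[6,5],[18,0],[21,5],[22,20],[26,3],[27,14],[35,5],[40,17],[47,0]]
[[6,5],[18,0],[21,5],[22,20],[26,3],[27,14],[35,5],[40,17],[47,10],[48,0]]
[[6,5],[18,0],[21,5],[22,20],[26,3],[27,14],[35,5],[40,17],[47,10],[48,0]]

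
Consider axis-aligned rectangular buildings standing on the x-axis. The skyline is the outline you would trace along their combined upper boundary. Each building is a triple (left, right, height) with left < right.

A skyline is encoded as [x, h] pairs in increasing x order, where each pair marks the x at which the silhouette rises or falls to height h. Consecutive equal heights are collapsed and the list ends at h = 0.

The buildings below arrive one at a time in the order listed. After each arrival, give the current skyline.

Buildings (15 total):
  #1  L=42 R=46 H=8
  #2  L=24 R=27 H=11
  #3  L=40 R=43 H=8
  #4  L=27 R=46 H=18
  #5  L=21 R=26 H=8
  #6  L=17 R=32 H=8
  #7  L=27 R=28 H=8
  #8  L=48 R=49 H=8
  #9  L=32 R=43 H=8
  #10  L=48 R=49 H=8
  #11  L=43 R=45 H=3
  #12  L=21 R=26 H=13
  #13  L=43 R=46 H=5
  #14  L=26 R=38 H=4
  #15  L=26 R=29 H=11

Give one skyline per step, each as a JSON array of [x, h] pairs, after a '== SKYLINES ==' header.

== SKYLINES ==
[[42,8],[46,0]]
[[24,11],[27,0],[42,8],[46,0]]
[[24,11],[27,0],[40,8],[46,0]]
[[24,11],[27,18],[46,0]]
[[21,8],[24,11],[27,18],[46,0]]
[[17,8],[24,11],[27,18],[46,0]]
[[17,8],[24,11],[27,18],[46,0]]
[[17,8],[24,11],[27,18],[46,0],[48,8],[49,0]]
[[17,8],[24,11],[27,18],[46,0],[48,8],[49,0]]
[[17,8],[24,11],[27,18],[46,0],[48,8],[49,0]]
[[17,8],[24,11],[27,18],[46,0],[48,8],[49,0]]
[[17,8],[21,13],[26,11],[27,18],[46,0],[48,8],[49,0]]
[[17,8],[21,13],[26,11],[27,18],[46,0],[48,8],[49,0]]
[[17,8],[21,13],[26,11],[27,18],[46,0],[48,8],[49,0]]
[[17,8],[21,13],[26,11],[27,18],[46,0],[48,8],[49,0]]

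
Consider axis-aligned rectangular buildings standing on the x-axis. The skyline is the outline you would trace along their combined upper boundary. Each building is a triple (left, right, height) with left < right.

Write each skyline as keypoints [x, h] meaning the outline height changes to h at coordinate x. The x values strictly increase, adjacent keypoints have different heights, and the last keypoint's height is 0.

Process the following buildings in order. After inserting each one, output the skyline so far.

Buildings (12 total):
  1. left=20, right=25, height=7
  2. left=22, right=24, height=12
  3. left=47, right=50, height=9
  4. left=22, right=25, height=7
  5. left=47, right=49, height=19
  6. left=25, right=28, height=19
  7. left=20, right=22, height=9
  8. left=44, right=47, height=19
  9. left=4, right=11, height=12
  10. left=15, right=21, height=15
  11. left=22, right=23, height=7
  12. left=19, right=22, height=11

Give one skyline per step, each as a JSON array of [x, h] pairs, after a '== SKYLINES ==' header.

== SKYLINES ==
[[20,7],[25,0]]
[[20,7],[22,12],[24,7],[25,0]]
[[20,7],[22,12],[24,7],[25,0],[47,9],[50,0]]
[[20,7],[22,12],[24,7],[25,0],[47,9],[50,0]]
[[20,7],[22,12],[24,7],[25,0],[47,19],[49,9],[50,0]]
[[20,7],[22,12],[24,7],[25,19],[28,0],[47,19],[49,9],[50,0]]
[[20,9],[22,12],[24,7],[25,19],[28,0],[47,19],[49,9],[50,0]]
[[20,9],[22,12],[24,7],[25,19],[28,0],[44,19],[49,9],[50,0]]
[[4,12],[11,0],[20,9],[22,12],[24,7],[25,19],[28,0],[44,19],[49,9],[50,0]]
[[4,12],[11,0],[15,15],[21,9],[22,12],[24,7],[25,19],[28,0],[44,19],[49,9],[50,0]]
[[4,12],[11,0],[15,15],[21,9],[22,12],[24,7],[25,19],[28,0],[44,19],[49,9],[50,0]]
[[4,12],[11,0],[15,15],[21,11],[22,12],[24,7],[25,19],[28,0],[44,19],[49,9],[50,0]]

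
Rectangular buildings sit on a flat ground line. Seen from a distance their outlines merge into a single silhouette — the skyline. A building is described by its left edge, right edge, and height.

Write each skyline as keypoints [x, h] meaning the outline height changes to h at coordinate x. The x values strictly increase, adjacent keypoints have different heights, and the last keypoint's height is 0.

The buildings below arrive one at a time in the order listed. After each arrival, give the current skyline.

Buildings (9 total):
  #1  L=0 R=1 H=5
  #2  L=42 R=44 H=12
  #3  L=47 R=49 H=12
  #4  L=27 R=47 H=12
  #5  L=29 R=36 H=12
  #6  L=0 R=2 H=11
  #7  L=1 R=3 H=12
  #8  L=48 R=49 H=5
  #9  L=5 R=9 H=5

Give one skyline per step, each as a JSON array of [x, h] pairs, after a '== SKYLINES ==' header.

== SKYLINES ==
[[0,5],[1,0]]
[[0,5],[1,0],[42,12],[44,0]]
[[0,5],[1,0],[42,12],[44,0],[47,12],[49,0]]
[[0,5],[1,0],[27,12],[49,0]]
[[0,5],[1,0],[27,12],[49,0]]
[[0,11],[2,0],[27,12],[49,0]]
[[0,11],[1,12],[3,0],[27,12],[49,0]]
[[0,11],[1,12],[3,0],[27,12],[49,0]]
[[0,11],[1,12],[3,0],[5,5],[9,0],[27,12],[49,0]]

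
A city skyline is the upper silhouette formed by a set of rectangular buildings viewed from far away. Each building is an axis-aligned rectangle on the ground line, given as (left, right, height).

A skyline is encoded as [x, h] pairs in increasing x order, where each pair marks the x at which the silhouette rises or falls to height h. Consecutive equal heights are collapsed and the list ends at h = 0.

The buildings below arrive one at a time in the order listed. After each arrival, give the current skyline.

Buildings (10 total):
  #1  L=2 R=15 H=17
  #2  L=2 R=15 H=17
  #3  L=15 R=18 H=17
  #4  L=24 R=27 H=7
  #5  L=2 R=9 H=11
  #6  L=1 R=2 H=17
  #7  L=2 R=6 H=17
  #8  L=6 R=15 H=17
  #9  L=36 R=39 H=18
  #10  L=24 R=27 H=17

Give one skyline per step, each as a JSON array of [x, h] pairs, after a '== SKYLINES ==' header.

== SKYLINES ==
[[2,17],[15,0]]
[[2,17],[15,0]]
[[2,17],[18,0]]
[[2,17],[18,0],[24,7],[27,0]]
[[2,17],[18,0],[24,7],[27,0]]
[[1,17],[18,0],[24,7],[27,0]]
[[1,17],[18,0],[24,7],[27,0]]
[[1,17],[18,0],[24,7],[27,0]]
[[1,17],[18,0],[24,7],[27,0],[36,18],[39,0]]
[[1,17],[18,0],[24,17],[27,0],[36,18],[39,0]]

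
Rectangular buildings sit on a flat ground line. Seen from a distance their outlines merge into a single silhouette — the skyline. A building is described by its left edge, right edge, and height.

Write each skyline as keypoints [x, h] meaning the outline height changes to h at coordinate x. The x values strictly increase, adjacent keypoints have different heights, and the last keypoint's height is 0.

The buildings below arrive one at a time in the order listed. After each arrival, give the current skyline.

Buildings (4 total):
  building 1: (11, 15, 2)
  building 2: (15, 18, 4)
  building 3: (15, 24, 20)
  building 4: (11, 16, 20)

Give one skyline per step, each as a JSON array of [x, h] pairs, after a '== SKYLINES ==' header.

== SKYLINES ==
[[11,2],[15,0]]
[[11,2],[15,4],[18,0]]
[[11,2],[15,20],[24,0]]
[[11,20],[24,0]]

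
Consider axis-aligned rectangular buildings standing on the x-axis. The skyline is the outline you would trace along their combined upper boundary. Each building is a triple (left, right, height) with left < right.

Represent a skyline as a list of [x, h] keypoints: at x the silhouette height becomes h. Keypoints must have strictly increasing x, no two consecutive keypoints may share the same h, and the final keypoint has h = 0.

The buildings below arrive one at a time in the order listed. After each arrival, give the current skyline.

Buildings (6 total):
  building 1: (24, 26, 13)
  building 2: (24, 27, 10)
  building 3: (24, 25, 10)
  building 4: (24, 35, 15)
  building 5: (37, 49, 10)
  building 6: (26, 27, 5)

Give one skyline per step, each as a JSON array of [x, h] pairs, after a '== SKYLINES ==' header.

== SKYLINES ==
[[24,13],[26,0]]
[[24,13],[26,10],[27,0]]
[[24,13],[26,10],[27,0]]
[[24,15],[35,0]]
[[24,15],[35,0],[37,10],[49,0]]
[[24,15],[35,0],[37,10],[49,0]]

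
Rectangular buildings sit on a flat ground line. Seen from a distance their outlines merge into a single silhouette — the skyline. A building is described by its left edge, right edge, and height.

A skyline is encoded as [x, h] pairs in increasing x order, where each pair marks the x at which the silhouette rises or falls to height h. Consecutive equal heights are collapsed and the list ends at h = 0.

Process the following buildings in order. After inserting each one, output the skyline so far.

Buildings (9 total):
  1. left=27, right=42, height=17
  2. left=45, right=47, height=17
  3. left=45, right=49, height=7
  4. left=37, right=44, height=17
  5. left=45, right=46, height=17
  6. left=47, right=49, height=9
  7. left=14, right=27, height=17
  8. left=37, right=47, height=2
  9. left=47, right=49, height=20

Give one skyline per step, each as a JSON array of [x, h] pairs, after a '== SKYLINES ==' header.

== SKYLINES ==
[[27,17],[42,0]]
[[27,17],[42,0],[45,17],[47,0]]
[[27,17],[42,0],[45,17],[47,7],[49,0]]
[[27,17],[44,0],[45,17],[47,7],[49,0]]
[[27,17],[44,0],[45,17],[47,7],[49,0]]
[[27,17],[44,0],[45,17],[47,9],[49,0]]
[[14,17],[44,0],[45,17],[47,9],[49,0]]
[[14,17],[44,2],[45,17],[47,9],[49,0]]
[[14,17],[44,2],[45,17],[47,20],[49,0]]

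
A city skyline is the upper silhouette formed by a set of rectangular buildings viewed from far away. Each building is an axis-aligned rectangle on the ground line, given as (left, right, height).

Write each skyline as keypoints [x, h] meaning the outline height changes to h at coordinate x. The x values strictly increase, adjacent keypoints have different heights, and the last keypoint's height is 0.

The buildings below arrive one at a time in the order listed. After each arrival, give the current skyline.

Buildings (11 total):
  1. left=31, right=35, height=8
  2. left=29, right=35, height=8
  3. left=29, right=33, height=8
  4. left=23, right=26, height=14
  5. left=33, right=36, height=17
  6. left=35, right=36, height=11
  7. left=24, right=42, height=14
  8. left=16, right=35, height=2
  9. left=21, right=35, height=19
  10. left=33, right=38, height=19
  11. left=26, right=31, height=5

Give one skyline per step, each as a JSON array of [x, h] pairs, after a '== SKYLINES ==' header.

== SKYLINES ==
[[31,8],[35,0]]
[[29,8],[35,0]]
[[29,8],[35,0]]
[[23,14],[26,0],[29,8],[35,0]]
[[23,14],[26,0],[29,8],[33,17],[36,0]]
[[23,14],[26,0],[29,8],[33,17],[36,0]]
[[23,14],[33,17],[36,14],[42,0]]
[[16,2],[23,14],[33,17],[36,14],[42,0]]
[[16,2],[21,19],[35,17],[36,14],[42,0]]
[[16,2],[21,19],[38,14],[42,0]]
[[16,2],[21,19],[38,14],[42,0]]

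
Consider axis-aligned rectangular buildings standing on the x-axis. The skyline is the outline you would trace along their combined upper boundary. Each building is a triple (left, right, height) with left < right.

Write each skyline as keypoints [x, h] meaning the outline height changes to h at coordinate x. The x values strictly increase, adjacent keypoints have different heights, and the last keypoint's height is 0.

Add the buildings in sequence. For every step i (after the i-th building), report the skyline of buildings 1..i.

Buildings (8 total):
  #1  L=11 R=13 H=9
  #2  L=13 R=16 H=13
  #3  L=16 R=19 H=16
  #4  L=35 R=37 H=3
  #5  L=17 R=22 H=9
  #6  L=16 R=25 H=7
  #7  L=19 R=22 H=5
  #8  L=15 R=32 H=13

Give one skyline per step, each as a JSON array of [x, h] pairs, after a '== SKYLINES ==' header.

== SKYLINES ==
[[11,9],[13,0]]
[[11,9],[13,13],[16,0]]
[[11,9],[13,13],[16,16],[19,0]]
[[11,9],[13,13],[16,16],[19,0],[35,3],[37,0]]
[[11,9],[13,13],[16,16],[19,9],[22,0],[35,3],[37,0]]
[[11,9],[13,13],[16,16],[19,9],[22,7],[25,0],[35,3],[37,0]]
[[11,9],[13,13],[16,16],[19,9],[22,7],[25,0],[35,3],[37,0]]
[[11,9],[13,13],[16,16],[19,13],[32,0],[35,3],[37,0]]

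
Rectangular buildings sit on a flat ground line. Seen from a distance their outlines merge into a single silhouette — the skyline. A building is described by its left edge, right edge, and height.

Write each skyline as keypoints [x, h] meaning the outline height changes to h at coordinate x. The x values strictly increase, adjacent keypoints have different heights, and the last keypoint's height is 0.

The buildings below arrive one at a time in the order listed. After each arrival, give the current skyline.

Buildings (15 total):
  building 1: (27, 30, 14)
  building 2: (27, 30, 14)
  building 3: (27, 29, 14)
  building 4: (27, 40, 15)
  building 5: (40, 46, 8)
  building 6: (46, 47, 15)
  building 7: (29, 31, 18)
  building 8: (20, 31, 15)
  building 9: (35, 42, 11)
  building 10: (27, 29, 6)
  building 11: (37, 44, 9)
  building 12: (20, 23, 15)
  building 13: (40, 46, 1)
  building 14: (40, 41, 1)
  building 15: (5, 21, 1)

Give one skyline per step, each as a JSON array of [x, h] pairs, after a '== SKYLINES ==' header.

== SKYLINES ==
[[27,14],[30,0]]
[[27,14],[30,0]]
[[27,14],[30,0]]
[[27,15],[40,0]]
[[27,15],[40,8],[46,0]]
[[27,15],[40,8],[46,15],[47,0]]
[[27,15],[29,18],[31,15],[40,8],[46,15],[47,0]]
[[20,15],[29,18],[31,15],[40,8],[46,15],[47,0]]
[[20,15],[29,18],[31,15],[40,11],[42,8],[46,15],[47,0]]
[[20,15],[29,18],[31,15],[40,11],[42,8],[46,15],[47,0]]
[[20,15],[29,18],[31,15],[40,11],[42,9],[44,8],[46,15],[47,0]]
[[20,15],[29,18],[31,15],[40,11],[42,9],[44,8],[46,15],[47,0]]
[[20,15],[29,18],[31,15],[40,11],[42,9],[44,8],[46,15],[47,0]]
[[20,15],[29,18],[31,15],[40,11],[42,9],[44,8],[46,15],[47,0]]
[[5,1],[20,15],[29,18],[31,15],[40,11],[42,9],[44,8],[46,15],[47,0]]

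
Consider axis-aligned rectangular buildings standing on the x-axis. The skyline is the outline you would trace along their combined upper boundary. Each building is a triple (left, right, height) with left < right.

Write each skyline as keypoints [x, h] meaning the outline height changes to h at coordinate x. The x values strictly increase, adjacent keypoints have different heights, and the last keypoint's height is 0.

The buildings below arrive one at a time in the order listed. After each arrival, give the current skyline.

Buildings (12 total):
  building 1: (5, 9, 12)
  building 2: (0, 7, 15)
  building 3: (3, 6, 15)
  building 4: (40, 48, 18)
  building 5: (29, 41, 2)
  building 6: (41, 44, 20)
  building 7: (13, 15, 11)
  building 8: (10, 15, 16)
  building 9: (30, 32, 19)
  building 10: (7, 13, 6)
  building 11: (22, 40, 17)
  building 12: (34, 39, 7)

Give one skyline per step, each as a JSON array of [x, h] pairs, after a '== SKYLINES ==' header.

== SKYLINES ==
[[5,12],[9,0]]
[[0,15],[7,12],[9,0]]
[[0,15],[7,12],[9,0]]
[[0,15],[7,12],[9,0],[40,18],[48,0]]
[[0,15],[7,12],[9,0],[29,2],[40,18],[48,0]]
[[0,15],[7,12],[9,0],[29,2],[40,18],[41,20],[44,18],[48,0]]
[[0,15],[7,12],[9,0],[13,11],[15,0],[29,2],[40,18],[41,20],[44,18],[48,0]]
[[0,15],[7,12],[9,0],[10,16],[15,0],[29,2],[40,18],[41,20],[44,18],[48,0]]
[[0,15],[7,12],[9,0],[10,16],[15,0],[29,2],[30,19],[32,2],[40,18],[41,20],[44,18],[48,0]]
[[0,15],[7,12],[9,6],[10,16],[15,0],[29,2],[30,19],[32,2],[40,18],[41,20],[44,18],[48,0]]
[[0,15],[7,12],[9,6],[10,16],[15,0],[22,17],[30,19],[32,17],[40,18],[41,20],[44,18],[48,0]]
[[0,15],[7,12],[9,6],[10,16],[15,0],[22,17],[30,19],[32,17],[40,18],[41,20],[44,18],[48,0]]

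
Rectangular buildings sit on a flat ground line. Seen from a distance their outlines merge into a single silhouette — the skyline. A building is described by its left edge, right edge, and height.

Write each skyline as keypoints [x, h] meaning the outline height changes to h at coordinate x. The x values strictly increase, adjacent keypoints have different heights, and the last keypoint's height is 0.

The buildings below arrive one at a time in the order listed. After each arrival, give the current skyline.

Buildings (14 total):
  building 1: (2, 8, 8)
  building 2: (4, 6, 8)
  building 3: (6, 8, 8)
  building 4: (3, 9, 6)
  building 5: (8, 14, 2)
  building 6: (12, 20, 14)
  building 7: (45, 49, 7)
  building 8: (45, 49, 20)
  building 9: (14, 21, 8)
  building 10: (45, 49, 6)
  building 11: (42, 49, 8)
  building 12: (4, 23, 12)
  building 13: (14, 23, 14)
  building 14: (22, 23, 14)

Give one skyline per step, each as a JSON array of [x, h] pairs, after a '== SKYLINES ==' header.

== SKYLINES ==
[[2,8],[8,0]]
[[2,8],[8,0]]
[[2,8],[8,0]]
[[2,8],[8,6],[9,0]]
[[2,8],[8,6],[9,2],[14,0]]
[[2,8],[8,6],[9,2],[12,14],[20,0]]
[[2,8],[8,6],[9,2],[12,14],[20,0],[45,7],[49,0]]
[[2,8],[8,6],[9,2],[12,14],[20,0],[45,20],[49,0]]
[[2,8],[8,6],[9,2],[12,14],[20,8],[21,0],[45,20],[49,0]]
[[2,8],[8,6],[9,2],[12,14],[20,8],[21,0],[45,20],[49,0]]
[[2,8],[8,6],[9,2],[12,14],[20,8],[21,0],[42,8],[45,20],[49,0]]
[[2,8],[4,12],[12,14],[20,12],[23,0],[42,8],[45,20],[49,0]]
[[2,8],[4,12],[12,14],[23,0],[42,8],[45,20],[49,0]]
[[2,8],[4,12],[12,14],[23,0],[42,8],[45,20],[49,0]]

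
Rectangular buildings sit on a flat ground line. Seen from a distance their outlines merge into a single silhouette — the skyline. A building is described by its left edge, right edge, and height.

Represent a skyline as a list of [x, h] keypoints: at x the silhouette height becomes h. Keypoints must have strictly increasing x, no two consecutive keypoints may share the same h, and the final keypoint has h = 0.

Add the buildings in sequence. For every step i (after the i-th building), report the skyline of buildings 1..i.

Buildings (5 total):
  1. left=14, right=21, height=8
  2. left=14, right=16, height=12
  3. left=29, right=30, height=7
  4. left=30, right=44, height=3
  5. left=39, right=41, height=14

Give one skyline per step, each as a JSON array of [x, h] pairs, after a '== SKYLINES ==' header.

== SKYLINES ==
[[14,8],[21,0]]
[[14,12],[16,8],[21,0]]
[[14,12],[16,8],[21,0],[29,7],[30,0]]
[[14,12],[16,8],[21,0],[29,7],[30,3],[44,0]]
[[14,12],[16,8],[21,0],[29,7],[30,3],[39,14],[41,3],[44,0]]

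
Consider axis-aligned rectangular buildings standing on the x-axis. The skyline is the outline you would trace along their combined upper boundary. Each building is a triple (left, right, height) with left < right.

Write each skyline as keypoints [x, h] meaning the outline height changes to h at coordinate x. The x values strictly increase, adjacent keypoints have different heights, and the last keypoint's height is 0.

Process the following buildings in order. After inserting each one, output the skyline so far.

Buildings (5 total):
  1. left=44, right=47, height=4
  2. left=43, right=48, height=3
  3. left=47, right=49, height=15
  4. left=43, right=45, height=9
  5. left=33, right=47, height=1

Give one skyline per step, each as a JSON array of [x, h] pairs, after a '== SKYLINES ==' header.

== SKYLINES ==
[[44,4],[47,0]]
[[43,3],[44,4],[47,3],[48,0]]
[[43,3],[44,4],[47,15],[49,0]]
[[43,9],[45,4],[47,15],[49,0]]
[[33,1],[43,9],[45,4],[47,15],[49,0]]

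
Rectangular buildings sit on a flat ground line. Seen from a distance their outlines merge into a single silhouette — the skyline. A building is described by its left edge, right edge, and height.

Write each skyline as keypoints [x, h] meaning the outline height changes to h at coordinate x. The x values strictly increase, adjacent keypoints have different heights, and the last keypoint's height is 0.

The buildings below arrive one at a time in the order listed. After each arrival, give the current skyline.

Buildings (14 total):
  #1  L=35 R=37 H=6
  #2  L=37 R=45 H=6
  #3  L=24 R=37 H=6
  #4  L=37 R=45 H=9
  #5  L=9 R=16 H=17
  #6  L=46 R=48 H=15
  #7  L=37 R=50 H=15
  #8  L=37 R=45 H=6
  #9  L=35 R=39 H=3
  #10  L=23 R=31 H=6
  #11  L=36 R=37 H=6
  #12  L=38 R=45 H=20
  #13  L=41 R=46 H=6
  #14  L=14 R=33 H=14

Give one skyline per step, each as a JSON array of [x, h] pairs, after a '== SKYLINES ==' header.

== SKYLINES ==
[[35,6],[37,0]]
[[35,6],[45,0]]
[[24,6],[45,0]]
[[24,6],[37,9],[45,0]]
[[9,17],[16,0],[24,6],[37,9],[45,0]]
[[9,17],[16,0],[24,6],[37,9],[45,0],[46,15],[48,0]]
[[9,17],[16,0],[24,6],[37,15],[50,0]]
[[9,17],[16,0],[24,6],[37,15],[50,0]]
[[9,17],[16,0],[24,6],[37,15],[50,0]]
[[9,17],[16,0],[23,6],[37,15],[50,0]]
[[9,17],[16,0],[23,6],[37,15],[50,0]]
[[9,17],[16,0],[23,6],[37,15],[38,20],[45,15],[50,0]]
[[9,17],[16,0],[23,6],[37,15],[38,20],[45,15],[50,0]]
[[9,17],[16,14],[33,6],[37,15],[38,20],[45,15],[50,0]]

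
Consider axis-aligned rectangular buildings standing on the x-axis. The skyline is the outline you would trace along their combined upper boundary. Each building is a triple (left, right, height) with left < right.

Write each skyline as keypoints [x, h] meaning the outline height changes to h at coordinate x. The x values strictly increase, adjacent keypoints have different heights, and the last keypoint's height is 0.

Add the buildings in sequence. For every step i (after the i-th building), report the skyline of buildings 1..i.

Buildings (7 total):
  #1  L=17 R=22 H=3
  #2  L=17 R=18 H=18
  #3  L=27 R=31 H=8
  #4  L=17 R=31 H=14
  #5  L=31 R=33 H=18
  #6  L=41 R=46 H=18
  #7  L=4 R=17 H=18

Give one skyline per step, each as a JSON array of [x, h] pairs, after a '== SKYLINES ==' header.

== SKYLINES ==
[[17,3],[22,0]]
[[17,18],[18,3],[22,0]]
[[17,18],[18,3],[22,0],[27,8],[31,0]]
[[17,18],[18,14],[31,0]]
[[17,18],[18,14],[31,18],[33,0]]
[[17,18],[18,14],[31,18],[33,0],[41,18],[46,0]]
[[4,18],[18,14],[31,18],[33,0],[41,18],[46,0]]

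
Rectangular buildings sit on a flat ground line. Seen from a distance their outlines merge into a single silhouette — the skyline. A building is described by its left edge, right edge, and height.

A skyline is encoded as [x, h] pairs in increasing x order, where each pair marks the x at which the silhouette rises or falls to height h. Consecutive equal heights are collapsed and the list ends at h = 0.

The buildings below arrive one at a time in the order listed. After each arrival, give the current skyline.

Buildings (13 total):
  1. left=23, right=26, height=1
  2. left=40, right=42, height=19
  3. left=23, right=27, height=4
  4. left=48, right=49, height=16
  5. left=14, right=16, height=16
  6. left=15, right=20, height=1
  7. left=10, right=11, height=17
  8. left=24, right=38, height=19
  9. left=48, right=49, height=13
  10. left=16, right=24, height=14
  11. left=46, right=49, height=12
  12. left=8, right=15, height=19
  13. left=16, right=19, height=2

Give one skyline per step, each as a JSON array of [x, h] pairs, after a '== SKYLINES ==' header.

== SKYLINES ==
[[23,1],[26,0]]
[[23,1],[26,0],[40,19],[42,0]]
[[23,4],[27,0],[40,19],[42,0]]
[[23,4],[27,0],[40,19],[42,0],[48,16],[49,0]]
[[14,16],[16,0],[23,4],[27,0],[40,19],[42,0],[48,16],[49,0]]
[[14,16],[16,1],[20,0],[23,4],[27,0],[40,19],[42,0],[48,16],[49,0]]
[[10,17],[11,0],[14,16],[16,1],[20,0],[23,4],[27,0],[40,19],[42,0],[48,16],[49,0]]
[[10,17],[11,0],[14,16],[16,1],[20,0],[23,4],[24,19],[38,0],[40,19],[42,0],[48,16],[49,0]]
[[10,17],[11,0],[14,16],[16,1],[20,0],[23,4],[24,19],[38,0],[40,19],[42,0],[48,16],[49,0]]
[[10,17],[11,0],[14,16],[16,14],[24,19],[38,0],[40,19],[42,0],[48,16],[49,0]]
[[10,17],[11,0],[14,16],[16,14],[24,19],[38,0],[40,19],[42,0],[46,12],[48,16],[49,0]]
[[8,19],[15,16],[16,14],[24,19],[38,0],[40,19],[42,0],[46,12],[48,16],[49,0]]
[[8,19],[15,16],[16,14],[24,19],[38,0],[40,19],[42,0],[46,12],[48,16],[49,0]]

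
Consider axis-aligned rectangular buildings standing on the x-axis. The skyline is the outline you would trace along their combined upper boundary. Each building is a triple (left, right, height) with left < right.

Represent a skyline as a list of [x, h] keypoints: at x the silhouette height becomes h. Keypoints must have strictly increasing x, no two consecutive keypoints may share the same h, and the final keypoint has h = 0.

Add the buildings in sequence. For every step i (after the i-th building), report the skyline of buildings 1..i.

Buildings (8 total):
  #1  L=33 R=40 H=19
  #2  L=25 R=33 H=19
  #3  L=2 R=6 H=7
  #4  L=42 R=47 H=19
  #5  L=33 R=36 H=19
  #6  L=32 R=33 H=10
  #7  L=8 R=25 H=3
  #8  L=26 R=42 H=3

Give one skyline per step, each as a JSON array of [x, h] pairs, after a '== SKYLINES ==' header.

== SKYLINES ==
[[33,19],[40,0]]
[[25,19],[40,0]]
[[2,7],[6,0],[25,19],[40,0]]
[[2,7],[6,0],[25,19],[40,0],[42,19],[47,0]]
[[2,7],[6,0],[25,19],[40,0],[42,19],[47,0]]
[[2,7],[6,0],[25,19],[40,0],[42,19],[47,0]]
[[2,7],[6,0],[8,3],[25,19],[40,0],[42,19],[47,0]]
[[2,7],[6,0],[8,3],[25,19],[40,3],[42,19],[47,0]]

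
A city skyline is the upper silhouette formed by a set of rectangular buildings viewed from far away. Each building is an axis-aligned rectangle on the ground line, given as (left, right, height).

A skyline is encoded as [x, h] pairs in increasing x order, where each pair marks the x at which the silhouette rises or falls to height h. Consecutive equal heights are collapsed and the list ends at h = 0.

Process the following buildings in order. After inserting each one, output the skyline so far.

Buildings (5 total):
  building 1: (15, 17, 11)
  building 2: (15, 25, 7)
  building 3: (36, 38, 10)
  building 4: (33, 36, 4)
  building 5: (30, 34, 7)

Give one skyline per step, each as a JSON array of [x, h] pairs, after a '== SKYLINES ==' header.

== SKYLINES ==
[[15,11],[17,0]]
[[15,11],[17,7],[25,0]]
[[15,11],[17,7],[25,0],[36,10],[38,0]]
[[15,11],[17,7],[25,0],[33,4],[36,10],[38,0]]
[[15,11],[17,7],[25,0],[30,7],[34,4],[36,10],[38,0]]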